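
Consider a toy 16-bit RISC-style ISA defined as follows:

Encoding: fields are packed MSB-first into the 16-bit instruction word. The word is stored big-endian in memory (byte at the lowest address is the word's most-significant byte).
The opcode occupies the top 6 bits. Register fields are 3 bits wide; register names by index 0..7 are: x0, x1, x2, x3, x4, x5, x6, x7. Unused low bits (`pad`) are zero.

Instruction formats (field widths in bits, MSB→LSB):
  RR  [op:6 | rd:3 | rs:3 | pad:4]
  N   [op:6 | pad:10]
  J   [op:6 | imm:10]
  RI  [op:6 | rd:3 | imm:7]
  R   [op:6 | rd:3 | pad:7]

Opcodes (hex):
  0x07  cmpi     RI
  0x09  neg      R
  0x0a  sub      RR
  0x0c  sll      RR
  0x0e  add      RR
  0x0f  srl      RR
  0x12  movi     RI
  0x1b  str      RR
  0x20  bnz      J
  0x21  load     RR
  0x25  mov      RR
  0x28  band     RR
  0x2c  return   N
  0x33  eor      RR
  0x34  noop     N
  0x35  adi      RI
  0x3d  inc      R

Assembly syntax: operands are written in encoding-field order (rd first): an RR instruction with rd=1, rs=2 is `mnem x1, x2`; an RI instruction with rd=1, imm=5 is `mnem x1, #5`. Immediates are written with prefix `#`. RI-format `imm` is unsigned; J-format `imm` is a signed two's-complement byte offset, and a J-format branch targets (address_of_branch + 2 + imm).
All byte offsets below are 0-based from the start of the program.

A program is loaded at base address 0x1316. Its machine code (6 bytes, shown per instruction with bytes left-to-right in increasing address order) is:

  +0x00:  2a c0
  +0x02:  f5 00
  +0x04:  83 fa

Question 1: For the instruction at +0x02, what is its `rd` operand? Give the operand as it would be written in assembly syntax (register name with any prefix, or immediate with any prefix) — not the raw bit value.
x2

+0x02: f5 00 ⇒ word 0xf500 (big)
  top 6b → 0x3d → inc [R]
  rd@[9:7]=0x2 ⇒ x2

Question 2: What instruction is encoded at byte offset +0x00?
sub x5, x4

@+00  big-endian(2a c0) = 0x2ac0
  opcode bits[15:10]=0xa: sub/RR
  [9:7] rd=5 = x5
  [6:4] rs=4 = x4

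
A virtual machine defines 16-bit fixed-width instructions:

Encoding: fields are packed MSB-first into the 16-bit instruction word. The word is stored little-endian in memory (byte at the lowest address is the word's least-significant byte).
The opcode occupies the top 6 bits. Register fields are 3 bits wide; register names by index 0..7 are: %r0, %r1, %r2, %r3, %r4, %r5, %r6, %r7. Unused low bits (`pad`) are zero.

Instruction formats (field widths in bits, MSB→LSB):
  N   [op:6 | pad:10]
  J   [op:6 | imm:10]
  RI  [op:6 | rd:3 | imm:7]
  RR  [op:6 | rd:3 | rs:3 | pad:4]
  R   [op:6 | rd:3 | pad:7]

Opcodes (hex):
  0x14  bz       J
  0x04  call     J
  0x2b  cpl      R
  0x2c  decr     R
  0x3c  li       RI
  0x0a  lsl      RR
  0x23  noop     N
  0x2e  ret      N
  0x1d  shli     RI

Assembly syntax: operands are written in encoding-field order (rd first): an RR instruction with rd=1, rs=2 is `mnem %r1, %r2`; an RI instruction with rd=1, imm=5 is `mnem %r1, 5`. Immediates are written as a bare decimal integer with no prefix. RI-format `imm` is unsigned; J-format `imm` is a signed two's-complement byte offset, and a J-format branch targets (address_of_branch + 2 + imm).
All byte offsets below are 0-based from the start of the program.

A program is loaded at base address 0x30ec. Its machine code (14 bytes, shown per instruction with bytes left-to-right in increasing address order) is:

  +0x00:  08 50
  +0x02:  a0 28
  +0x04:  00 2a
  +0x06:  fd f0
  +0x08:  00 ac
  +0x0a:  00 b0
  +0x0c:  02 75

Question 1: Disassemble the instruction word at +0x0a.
decr %r0

@+0a  little-endian(00 b0) = 0xb000
  opcode bits[15:10]=0x2c: decr/R
  rd: (w>>7)&0x7=0x0 → %r0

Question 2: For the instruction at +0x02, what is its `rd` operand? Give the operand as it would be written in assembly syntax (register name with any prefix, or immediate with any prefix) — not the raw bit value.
@+02  little-endian(a0 28) = 0x28a0
  top 6b → 0xa → lsl [RR]
  rd@[9:7]=0x1 ⇒ %r1
  rs@[6:4]=0x2 ⇒ %r2

%r1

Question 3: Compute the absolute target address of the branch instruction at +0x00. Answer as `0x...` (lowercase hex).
0x30f6

off 0x00: read 08 50 as little → 0x5008
  top 6b → 0x14 → bz [J]
  [9:0] imm=8 = 8
  target = base 0x30ec + off 0x00 + 2 + imm 8 = 0x30f6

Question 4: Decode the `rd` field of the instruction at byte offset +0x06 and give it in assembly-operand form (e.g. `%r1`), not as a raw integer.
%r1

@+06  little-endian(fd f0) = 0xf0fd
  op=0xf0fd>>10=0x3c ⇒ li (RI)
  [9:7] rd=1 = %r1
  [6:0] imm=125 = 125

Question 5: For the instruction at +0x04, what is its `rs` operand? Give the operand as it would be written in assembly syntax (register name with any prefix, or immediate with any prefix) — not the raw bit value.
%r0

+0x04: 00 2a ⇒ word 0x2a00 (little)
  op=0x2a00>>10=0xa ⇒ lsl (RR)
  rd@[9:7]=0x4 ⇒ %r4
  rs@[6:4]=0x0 ⇒ %r0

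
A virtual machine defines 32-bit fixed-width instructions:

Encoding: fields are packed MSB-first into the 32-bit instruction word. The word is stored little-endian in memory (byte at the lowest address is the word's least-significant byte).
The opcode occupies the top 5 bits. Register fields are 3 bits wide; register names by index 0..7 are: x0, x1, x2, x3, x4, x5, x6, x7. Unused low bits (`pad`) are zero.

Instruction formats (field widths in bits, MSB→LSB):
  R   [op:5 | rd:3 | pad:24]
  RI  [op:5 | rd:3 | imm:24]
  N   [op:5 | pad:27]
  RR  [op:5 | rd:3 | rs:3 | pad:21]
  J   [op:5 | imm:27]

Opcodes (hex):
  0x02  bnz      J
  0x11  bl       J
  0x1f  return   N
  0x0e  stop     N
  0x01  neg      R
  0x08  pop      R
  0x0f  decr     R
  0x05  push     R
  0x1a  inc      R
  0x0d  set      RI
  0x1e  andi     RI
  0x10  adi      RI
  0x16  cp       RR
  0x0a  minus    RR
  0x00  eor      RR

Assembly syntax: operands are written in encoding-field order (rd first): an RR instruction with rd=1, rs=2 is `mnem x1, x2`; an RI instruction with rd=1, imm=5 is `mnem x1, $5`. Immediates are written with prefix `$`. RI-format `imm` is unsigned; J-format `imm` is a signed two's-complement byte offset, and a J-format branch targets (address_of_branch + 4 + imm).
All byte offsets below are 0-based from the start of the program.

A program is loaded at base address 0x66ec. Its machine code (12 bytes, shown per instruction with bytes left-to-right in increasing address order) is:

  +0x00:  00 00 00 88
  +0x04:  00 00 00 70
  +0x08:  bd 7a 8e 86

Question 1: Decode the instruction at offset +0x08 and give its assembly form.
[08] bd 7a 8e 86 → 0x868e7abd
  opcode bits[31:27]=0x10: adi/RI
  rd: (w>>24)&0x7=0x6 → x6
  imm: (w>>0)&0xffffff=0x8e7abd → $9337533

adi x6, $9337533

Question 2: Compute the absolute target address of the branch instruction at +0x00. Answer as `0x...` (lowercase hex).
[00] 00 00 00 88 → 0x88000000
  opcode bits[31:27]=0x11: bl/J
  [26:0] imm=0 = $0
  target = base 0x66ec + off 0x00 + 4 + imm 0 = 0x66f0

0x66f0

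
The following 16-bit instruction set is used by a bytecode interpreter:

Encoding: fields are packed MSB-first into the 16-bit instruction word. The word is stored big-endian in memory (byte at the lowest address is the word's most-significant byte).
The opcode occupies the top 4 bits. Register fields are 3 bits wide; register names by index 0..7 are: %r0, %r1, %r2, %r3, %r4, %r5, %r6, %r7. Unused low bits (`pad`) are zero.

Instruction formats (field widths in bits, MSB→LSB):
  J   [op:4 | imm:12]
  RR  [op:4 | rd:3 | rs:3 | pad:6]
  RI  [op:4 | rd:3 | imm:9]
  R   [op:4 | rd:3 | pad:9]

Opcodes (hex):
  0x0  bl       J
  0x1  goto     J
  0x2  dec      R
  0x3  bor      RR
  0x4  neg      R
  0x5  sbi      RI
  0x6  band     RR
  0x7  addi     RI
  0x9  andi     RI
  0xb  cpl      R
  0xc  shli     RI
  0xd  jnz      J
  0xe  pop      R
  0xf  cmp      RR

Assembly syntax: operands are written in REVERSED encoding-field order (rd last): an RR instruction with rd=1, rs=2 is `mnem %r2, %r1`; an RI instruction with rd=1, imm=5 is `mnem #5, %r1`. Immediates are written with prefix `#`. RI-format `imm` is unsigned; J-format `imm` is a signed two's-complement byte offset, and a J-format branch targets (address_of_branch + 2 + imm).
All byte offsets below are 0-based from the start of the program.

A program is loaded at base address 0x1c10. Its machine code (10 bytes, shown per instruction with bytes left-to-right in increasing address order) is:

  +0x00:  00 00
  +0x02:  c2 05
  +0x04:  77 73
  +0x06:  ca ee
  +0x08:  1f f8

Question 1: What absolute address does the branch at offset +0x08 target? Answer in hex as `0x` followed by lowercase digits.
[08] 1f f8 → 0x1ff8
  top 4b → 0x1 → goto [J]
  imm: (w>>0)&0xfff=0xff8 (s12→-8) → #-8
  target = base 0x1c10 + off 0x08 + 2 + imm -8 = 0x1c12

0x1c12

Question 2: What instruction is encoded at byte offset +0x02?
shli #5, %r1

[02] c2 05 → 0xc205
  op=0xc205>>12=0xc ⇒ shli (RI)
  rd@[11:9]=0x1 ⇒ %r1
  imm@[8:0]=0x5 ⇒ #5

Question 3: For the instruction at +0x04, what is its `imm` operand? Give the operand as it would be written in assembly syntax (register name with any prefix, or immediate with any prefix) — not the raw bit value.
#371

+0x04: 77 73 ⇒ word 0x7773 (big)
  op=0x7773>>12=0x7 ⇒ addi (RI)
  rd: (w>>9)&0x7=0x3 → %r3
  imm: (w>>0)&0x1ff=0x173 → #371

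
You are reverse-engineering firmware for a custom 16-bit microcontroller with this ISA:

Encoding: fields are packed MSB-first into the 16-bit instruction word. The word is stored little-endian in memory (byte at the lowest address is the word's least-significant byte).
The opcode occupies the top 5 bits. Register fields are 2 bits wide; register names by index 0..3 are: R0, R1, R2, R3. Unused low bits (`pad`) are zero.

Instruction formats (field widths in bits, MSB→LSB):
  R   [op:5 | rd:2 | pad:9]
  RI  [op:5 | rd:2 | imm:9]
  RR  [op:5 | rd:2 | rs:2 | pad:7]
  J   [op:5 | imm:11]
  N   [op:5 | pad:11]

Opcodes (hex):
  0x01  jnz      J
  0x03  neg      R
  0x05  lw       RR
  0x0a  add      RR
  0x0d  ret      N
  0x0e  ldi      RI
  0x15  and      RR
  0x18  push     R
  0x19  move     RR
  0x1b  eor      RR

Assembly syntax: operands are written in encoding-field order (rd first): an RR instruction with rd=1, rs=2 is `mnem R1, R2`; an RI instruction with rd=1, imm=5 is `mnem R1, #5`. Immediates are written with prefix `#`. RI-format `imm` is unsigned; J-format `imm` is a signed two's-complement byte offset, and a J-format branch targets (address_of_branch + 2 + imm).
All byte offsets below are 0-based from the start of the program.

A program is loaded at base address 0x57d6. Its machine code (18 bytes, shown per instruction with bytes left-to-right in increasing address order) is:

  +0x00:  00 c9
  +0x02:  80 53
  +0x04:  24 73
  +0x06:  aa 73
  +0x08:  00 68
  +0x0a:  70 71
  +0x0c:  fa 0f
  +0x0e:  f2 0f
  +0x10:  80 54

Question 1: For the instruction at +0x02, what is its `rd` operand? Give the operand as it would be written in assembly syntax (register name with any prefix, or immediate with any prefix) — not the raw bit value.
off 0x02: read 80 53 as little → 0x5380
  top 5b → 0xa → add [RR]
  rd@[10:9]=0x1 ⇒ R1
  rs@[8:7]=0x3 ⇒ R3

R1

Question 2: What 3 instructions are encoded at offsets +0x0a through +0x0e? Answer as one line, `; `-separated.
ldi R0, #368; jnz #-6; jnz #-14

+0x0a: 70 71 ⇒ word 0x7170 (little)
  op=0x7170>>11=0xe ⇒ ldi (RI)
  [10:9] rd=0 = R0
  [8:0] imm=368 = #368
+0x0c: fa 0f ⇒ word 0x0ffa (little)
  op=0x0ffa>>11=0x1 ⇒ jnz (J)
  [10:0] imm=2042 (s11→-6) = #-6
+0x0e: f2 0f ⇒ word 0x0ff2 (little)
  op=0x0ff2>>11=0x1 ⇒ jnz (J)
  [10:0] imm=2034 (s11→-14) = #-14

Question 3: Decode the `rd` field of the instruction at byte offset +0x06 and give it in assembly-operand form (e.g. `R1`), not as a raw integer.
@+06  little-endian(aa 73) = 0x73aa
  top 5b → 0xe → ldi [RI]
  [10:9] rd=1 = R1
  [8:0] imm=426 = #426

R1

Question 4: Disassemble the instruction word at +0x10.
@+10  little-endian(80 54) = 0x5480
  top 5b → 0xa → add [RR]
  [10:9] rd=2 = R2
  [8:7] rs=1 = R1

add R2, R1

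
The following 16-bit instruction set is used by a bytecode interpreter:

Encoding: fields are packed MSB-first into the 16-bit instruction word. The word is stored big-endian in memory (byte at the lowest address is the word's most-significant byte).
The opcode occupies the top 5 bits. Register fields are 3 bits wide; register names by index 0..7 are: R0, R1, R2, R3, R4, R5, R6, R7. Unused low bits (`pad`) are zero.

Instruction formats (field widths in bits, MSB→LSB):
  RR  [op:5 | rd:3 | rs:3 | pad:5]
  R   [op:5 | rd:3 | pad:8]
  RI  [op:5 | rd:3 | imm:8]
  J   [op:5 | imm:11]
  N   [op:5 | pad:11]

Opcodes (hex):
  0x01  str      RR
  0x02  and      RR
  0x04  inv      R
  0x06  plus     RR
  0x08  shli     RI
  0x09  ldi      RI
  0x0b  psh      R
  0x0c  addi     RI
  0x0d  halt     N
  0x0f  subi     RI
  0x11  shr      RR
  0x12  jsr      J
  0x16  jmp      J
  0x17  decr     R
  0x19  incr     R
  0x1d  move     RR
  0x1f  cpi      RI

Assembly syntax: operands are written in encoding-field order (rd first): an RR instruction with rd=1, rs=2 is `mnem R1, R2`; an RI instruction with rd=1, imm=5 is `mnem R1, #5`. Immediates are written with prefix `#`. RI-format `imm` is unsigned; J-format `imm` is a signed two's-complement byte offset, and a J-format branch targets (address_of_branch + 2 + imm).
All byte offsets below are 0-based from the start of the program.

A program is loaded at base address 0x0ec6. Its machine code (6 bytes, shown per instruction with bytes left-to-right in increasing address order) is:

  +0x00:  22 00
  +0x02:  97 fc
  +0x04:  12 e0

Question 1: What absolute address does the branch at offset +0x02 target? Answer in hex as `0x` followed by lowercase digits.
+0x02: 97 fc ⇒ word 0x97fc (big)
  opcode bits[15:11]=0x12: jsr/J
  imm@[10:0]=0x7fc (s11→-4) ⇒ #-4
  target = base 0x0ec6 + off 0x02 + 2 + imm -4 = 0x0ec6

0x0ec6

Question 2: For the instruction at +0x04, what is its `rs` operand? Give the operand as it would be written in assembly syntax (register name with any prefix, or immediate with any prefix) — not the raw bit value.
[04] 12 e0 → 0x12e0
  opcode bits[15:11]=0x2: and/RR
  rd: (w>>8)&0x7=0x2 → R2
  rs: (w>>5)&0x7=0x7 → R7

R7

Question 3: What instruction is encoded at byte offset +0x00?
+0x00: 22 00 ⇒ word 0x2200 (big)
  op=0x2200>>11=0x4 ⇒ inv (R)
  rd: (w>>8)&0x7=0x2 → R2

inv R2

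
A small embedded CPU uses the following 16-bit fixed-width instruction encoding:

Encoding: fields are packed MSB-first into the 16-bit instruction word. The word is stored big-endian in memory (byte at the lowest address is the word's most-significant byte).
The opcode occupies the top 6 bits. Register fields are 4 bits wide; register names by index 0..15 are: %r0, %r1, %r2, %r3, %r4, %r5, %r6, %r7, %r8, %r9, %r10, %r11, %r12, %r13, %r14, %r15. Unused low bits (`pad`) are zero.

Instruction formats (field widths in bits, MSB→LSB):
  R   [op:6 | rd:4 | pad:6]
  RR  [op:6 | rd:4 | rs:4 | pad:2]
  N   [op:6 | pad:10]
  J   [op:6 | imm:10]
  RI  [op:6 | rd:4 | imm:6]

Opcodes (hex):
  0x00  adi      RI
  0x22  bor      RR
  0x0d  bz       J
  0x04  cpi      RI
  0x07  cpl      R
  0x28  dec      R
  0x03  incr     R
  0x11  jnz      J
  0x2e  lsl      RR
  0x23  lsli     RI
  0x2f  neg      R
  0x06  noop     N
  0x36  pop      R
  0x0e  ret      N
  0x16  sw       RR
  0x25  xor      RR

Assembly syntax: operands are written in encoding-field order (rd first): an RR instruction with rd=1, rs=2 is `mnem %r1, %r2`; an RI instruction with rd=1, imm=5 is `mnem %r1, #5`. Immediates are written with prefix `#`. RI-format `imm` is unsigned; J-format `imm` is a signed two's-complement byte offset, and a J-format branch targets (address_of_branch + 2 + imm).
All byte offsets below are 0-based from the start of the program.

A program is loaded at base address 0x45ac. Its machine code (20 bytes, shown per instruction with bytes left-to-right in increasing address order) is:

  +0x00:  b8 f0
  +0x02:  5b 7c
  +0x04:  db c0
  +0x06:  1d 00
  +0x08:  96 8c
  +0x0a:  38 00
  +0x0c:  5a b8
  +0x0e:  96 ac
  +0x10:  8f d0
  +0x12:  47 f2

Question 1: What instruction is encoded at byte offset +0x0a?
ret

@+0a  big-endian(38 00) = 0x3800
  opcode bits[15:10]=0xe: ret/N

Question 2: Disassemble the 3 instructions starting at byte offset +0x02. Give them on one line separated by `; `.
[02] 5b 7c → 0x5b7c
  opcode bits[15:10]=0x16: sw/RR
  rd@[9:6]=0xd ⇒ %r13
  rs@[5:2]=0xf ⇒ %r15
[04] db c0 → 0xdbc0
  opcode bits[15:10]=0x36: pop/R
  rd@[9:6]=0xf ⇒ %r15
[06] 1d 00 → 0x1d00
  opcode bits[15:10]=0x7: cpl/R
  rd@[9:6]=0x4 ⇒ %r4

sw %r13, %r15; pop %r15; cpl %r4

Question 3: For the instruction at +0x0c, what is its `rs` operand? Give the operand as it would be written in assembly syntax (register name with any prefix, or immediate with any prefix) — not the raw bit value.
off 0x0c: read 5a b8 as big → 0x5ab8
  op=0x5ab8>>10=0x16 ⇒ sw (RR)
  [9:6] rd=10 = %r10
  [5:2] rs=14 = %r14

%r14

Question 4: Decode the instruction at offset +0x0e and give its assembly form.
xor %r10, %r11

+0x0e: 96 ac ⇒ word 0x96ac (big)
  opcode bits[15:10]=0x25: xor/RR
  [9:6] rd=10 = %r10
  [5:2] rs=11 = %r11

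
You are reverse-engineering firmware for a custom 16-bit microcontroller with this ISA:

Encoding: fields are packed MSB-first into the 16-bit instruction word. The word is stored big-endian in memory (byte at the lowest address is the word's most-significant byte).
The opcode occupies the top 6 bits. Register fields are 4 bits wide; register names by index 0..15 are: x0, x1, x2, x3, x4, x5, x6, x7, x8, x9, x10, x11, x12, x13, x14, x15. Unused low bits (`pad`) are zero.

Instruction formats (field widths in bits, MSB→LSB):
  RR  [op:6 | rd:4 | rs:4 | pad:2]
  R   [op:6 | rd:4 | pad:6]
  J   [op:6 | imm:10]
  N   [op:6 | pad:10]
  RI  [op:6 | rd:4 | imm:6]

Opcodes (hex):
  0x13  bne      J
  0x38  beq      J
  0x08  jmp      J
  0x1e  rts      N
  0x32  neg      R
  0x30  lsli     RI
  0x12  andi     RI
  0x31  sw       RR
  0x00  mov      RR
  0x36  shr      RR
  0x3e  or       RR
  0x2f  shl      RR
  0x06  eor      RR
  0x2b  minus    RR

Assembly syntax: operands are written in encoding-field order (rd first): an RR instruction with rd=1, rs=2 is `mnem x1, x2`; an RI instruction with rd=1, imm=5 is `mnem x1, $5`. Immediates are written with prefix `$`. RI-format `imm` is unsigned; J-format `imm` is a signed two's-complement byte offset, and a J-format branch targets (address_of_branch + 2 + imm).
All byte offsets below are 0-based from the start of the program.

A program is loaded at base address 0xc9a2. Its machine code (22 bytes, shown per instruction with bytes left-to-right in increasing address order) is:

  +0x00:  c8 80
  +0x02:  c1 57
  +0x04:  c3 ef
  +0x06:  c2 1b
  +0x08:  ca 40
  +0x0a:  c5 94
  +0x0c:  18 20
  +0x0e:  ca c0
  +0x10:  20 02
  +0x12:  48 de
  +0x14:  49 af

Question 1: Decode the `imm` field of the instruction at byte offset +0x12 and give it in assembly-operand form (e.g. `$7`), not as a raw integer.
$30

off 0x12: read 48 de as big → 0x48de
  op=0x48de>>10=0x12 ⇒ andi (RI)
  rd@[9:6]=0x3 ⇒ x3
  imm@[5:0]=0x1e ⇒ $30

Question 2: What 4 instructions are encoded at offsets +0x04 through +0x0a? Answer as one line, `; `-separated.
@+04  big-endian(c3 ef) = 0xc3ef
  top 6b → 0x30 → lsli [RI]
  [9:6] rd=15 = x15
  [5:0] imm=47 = $47
@+06  big-endian(c2 1b) = 0xc21b
  top 6b → 0x30 → lsli [RI]
  [9:6] rd=8 = x8
  [5:0] imm=27 = $27
@+08  big-endian(ca 40) = 0xca40
  top 6b → 0x32 → neg [R]
  [9:6] rd=9 = x9
@+0a  big-endian(c5 94) = 0xc594
  top 6b → 0x31 → sw [RR]
  [9:6] rd=6 = x6
  [5:2] rs=5 = x5

lsli x15, $47; lsli x8, $27; neg x9; sw x6, x5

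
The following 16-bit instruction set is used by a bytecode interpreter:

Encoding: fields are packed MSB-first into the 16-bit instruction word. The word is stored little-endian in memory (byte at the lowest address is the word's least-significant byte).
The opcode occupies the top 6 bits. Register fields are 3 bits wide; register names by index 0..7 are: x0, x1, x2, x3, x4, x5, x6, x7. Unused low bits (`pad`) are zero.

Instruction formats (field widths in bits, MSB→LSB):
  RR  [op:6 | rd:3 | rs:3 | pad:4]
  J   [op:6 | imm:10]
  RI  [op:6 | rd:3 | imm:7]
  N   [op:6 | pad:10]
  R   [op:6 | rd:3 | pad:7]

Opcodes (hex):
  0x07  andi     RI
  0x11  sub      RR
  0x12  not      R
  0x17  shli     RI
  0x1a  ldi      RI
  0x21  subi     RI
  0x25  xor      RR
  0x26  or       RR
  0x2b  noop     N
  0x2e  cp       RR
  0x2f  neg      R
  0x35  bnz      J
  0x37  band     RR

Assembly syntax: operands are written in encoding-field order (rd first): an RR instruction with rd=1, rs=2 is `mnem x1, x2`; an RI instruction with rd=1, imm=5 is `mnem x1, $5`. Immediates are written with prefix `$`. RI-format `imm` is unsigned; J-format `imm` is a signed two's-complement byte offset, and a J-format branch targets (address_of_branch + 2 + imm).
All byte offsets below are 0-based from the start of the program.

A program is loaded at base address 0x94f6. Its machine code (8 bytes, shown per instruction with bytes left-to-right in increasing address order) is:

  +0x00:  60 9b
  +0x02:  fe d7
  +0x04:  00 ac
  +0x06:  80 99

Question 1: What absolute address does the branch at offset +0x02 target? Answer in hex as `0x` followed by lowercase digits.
+0x02: fe d7 ⇒ word 0xd7fe (little)
  op=0xd7fe>>10=0x35 ⇒ bnz (J)
  imm: (w>>0)&0x3ff=0x3fe (s10→-2) → $-2
  target = base 0x94f6 + off 0x02 + 2 + imm -2 = 0x94f8

0x94f8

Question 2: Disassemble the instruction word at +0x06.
or x3, x0

[06] 80 99 → 0x9980
  op=0x9980>>10=0x26 ⇒ or (RR)
  rd@[9:7]=0x3 ⇒ x3
  rs@[6:4]=0x0 ⇒ x0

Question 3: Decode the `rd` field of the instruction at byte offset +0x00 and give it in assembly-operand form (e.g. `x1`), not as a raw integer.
x6

@+00  little-endian(60 9b) = 0x9b60
  top 6b → 0x26 → or [RR]
  rd: (w>>7)&0x7=0x6 → x6
  rs: (w>>4)&0x7=0x6 → x6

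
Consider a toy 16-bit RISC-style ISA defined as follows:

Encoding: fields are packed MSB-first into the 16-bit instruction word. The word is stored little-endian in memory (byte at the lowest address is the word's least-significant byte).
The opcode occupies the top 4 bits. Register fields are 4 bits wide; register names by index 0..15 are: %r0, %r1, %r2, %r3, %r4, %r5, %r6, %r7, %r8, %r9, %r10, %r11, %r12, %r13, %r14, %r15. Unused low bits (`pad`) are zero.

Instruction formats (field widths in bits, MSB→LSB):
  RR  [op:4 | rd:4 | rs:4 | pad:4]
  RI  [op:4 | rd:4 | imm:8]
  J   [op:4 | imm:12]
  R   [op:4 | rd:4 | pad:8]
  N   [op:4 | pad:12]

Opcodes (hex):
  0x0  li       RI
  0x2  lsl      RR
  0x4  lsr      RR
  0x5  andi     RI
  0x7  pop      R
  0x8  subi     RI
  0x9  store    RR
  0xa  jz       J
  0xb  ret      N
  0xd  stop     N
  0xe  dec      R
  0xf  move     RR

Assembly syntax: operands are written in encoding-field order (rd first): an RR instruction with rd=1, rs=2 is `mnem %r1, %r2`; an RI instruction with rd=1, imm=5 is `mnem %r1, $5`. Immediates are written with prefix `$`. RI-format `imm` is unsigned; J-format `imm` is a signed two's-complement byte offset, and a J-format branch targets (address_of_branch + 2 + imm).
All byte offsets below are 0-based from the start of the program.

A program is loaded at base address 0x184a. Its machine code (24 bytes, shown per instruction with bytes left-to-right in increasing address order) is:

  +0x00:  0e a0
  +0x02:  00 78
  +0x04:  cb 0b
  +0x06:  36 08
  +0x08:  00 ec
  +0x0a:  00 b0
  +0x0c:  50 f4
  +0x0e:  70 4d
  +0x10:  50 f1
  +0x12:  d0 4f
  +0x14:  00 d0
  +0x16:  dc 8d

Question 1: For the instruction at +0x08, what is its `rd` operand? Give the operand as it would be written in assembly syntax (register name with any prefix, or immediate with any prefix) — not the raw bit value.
%r12

@+08  little-endian(00 ec) = 0xec00
  op=0xec00>>12=0xe ⇒ dec (R)
  rd: (w>>8)&0xf=0xc → %r12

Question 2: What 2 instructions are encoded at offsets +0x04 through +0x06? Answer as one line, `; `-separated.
+0x04: cb 0b ⇒ word 0x0bcb (little)
  top 4b → 0x0 → li [RI]
  [11:8] rd=11 = %r11
  [7:0] imm=203 = $203
+0x06: 36 08 ⇒ word 0x0836 (little)
  top 4b → 0x0 → li [RI]
  [11:8] rd=8 = %r8
  [7:0] imm=54 = $54

li %r11, $203; li %r8, $54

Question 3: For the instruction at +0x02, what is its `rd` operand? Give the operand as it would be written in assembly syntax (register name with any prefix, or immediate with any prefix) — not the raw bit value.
+0x02: 00 78 ⇒ word 0x7800 (little)
  op=0x7800>>12=0x7 ⇒ pop (R)
  [11:8] rd=8 = %r8

%r8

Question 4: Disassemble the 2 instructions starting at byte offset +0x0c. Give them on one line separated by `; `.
[0c] 50 f4 → 0xf450
  op=0xf450>>12=0xf ⇒ move (RR)
  rd@[11:8]=0x4 ⇒ %r4
  rs@[7:4]=0x5 ⇒ %r5
[0e] 70 4d → 0x4d70
  op=0x4d70>>12=0x4 ⇒ lsr (RR)
  rd@[11:8]=0xd ⇒ %r13
  rs@[7:4]=0x7 ⇒ %r7

move %r4, %r5; lsr %r13, %r7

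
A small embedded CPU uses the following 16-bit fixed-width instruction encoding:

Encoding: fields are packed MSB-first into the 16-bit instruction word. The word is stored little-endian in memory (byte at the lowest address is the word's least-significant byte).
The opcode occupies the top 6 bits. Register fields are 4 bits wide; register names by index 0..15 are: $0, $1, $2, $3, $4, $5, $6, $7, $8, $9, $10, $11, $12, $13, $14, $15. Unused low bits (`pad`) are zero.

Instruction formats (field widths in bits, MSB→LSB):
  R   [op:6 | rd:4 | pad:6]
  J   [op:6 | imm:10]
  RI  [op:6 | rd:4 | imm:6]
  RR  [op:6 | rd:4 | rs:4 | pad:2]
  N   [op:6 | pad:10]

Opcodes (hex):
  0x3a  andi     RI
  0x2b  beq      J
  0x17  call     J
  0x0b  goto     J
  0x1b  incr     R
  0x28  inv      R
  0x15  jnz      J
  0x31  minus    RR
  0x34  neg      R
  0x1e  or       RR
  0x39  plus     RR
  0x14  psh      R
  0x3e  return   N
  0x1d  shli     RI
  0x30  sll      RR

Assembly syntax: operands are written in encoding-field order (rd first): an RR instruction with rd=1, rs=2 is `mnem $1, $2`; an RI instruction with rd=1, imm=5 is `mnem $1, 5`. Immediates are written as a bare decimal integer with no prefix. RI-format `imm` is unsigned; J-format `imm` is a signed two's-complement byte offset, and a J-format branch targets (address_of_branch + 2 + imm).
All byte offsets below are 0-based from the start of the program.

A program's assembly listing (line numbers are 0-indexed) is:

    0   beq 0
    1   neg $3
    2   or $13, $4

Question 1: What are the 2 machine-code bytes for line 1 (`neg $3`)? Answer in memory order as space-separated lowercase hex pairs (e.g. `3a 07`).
1. neg fields op=0x34:6|rd=3:4|pad=0:6 → word d0c0h → c0 d0

c0 d0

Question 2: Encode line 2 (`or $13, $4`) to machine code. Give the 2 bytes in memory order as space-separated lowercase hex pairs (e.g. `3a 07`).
line 2 (or): pack op=0x1e:6|rd=13:4|rs=4:4|pad=0:2 = 0x7b50; little→ 50 7b

50 7b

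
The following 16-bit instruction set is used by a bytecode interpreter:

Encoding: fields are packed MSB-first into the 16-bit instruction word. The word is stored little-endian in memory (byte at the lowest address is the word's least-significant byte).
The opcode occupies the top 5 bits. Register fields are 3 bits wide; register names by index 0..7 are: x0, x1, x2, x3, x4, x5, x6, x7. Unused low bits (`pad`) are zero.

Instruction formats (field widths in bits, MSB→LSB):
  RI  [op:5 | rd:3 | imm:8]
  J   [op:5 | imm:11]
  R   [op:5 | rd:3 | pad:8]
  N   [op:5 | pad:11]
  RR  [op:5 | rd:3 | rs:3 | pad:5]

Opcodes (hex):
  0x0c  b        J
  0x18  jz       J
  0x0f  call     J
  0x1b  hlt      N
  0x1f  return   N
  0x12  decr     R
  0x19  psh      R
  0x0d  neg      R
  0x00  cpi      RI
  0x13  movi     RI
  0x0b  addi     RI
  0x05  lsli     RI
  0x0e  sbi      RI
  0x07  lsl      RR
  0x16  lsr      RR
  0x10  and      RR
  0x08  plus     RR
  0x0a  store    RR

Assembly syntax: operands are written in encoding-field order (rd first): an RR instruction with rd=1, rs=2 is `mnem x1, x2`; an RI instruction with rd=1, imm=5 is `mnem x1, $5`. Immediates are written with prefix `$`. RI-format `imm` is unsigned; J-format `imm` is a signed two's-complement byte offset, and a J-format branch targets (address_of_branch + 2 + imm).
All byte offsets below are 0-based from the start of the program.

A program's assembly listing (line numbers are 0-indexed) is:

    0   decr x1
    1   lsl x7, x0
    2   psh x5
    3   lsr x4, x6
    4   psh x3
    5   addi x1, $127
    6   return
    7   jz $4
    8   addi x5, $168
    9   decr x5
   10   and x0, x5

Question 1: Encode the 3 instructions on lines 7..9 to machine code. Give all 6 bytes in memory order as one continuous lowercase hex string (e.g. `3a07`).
04c0a85d0095

line 7 (jz): pack op=0x18:5|imm=4:11 = 0xc004; little→ 04 c0
line 8 (addi): pack op=0xb:5|rd=5:3|imm=168:8 = 0x5da8; little→ a8 5d
line 9 (decr): pack op=0x12:5|rd=5:3|pad=0:8 = 0x9500; little→ 00 95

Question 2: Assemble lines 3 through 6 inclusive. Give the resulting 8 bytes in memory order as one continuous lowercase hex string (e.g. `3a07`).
line 3 (lsr): pack op=0x16:5|rd=4:3|rs=6:3|pad=0:5 = 0xb4c0; little→ c0 b4
line 4 (psh): pack op=0x19:5|rd=3:3|pad=0:8 = 0xcb00; little→ 00 cb
line 5 (addi): pack op=0xb:5|rd=1:3|imm=127:8 = 0x597f; little→ 7f 59
line 6 (return): pack op=0x1f:5|pad=0:11 = 0xf800; little→ 00 f8

c0b400cb7f5900f8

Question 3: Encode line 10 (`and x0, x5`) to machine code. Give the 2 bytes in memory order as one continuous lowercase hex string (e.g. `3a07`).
a080

line 10 (and): pack op=0x10:5|rd=0:3|rs=5:3|pad=0:5 = 0x80a0; little→ a0 80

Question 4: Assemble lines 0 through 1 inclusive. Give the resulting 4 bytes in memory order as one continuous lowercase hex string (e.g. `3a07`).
L0: decr op=0x12:5|rd=1:3|pad=0:8 ⇒ 0x9100 ⇒ little 00 91
L1: lsl op=0x7:5|rd=7:3|rs=0:3|pad=0:5 ⇒ 0x3f00 ⇒ little 00 3f

0091003f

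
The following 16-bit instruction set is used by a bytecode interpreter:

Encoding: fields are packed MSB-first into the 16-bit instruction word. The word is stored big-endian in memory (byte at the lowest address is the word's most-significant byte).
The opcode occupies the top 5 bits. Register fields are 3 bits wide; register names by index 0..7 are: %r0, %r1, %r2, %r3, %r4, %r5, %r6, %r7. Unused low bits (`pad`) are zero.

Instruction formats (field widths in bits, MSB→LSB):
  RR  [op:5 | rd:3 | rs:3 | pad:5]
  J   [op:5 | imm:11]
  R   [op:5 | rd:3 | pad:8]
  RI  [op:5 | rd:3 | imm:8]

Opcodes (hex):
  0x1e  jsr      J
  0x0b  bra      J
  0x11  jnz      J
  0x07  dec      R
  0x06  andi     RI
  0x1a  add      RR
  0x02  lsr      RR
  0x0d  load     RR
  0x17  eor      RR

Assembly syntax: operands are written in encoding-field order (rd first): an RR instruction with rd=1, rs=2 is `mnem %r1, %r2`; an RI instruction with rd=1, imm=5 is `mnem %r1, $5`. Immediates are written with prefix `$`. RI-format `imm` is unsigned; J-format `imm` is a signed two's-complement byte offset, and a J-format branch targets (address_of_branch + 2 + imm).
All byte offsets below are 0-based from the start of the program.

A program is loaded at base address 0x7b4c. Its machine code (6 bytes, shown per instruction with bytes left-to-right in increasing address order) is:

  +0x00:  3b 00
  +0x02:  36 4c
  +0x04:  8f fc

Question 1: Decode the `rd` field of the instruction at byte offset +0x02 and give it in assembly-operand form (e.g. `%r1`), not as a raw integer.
@+02  big-endian(36 4c) = 0x364c
  op=0x364c>>11=0x6 ⇒ andi (RI)
  [10:8] rd=6 = %r6
  [7:0] imm=76 = $76

%r6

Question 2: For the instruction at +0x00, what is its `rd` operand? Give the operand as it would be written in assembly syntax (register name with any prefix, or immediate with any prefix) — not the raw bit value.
%r3

@+00  big-endian(3b 00) = 0x3b00
  top 5b → 0x7 → dec [R]
  rd@[10:8]=0x3 ⇒ %r3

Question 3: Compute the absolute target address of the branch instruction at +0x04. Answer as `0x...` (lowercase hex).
@+04  big-endian(8f fc) = 0x8ffc
  opcode bits[15:11]=0x11: jnz/J
  [10:0] imm=2044 (s11→-4) = $-4
  target = base 0x7b4c + off 0x04 + 2 + imm -4 = 0x7b4e

0x7b4e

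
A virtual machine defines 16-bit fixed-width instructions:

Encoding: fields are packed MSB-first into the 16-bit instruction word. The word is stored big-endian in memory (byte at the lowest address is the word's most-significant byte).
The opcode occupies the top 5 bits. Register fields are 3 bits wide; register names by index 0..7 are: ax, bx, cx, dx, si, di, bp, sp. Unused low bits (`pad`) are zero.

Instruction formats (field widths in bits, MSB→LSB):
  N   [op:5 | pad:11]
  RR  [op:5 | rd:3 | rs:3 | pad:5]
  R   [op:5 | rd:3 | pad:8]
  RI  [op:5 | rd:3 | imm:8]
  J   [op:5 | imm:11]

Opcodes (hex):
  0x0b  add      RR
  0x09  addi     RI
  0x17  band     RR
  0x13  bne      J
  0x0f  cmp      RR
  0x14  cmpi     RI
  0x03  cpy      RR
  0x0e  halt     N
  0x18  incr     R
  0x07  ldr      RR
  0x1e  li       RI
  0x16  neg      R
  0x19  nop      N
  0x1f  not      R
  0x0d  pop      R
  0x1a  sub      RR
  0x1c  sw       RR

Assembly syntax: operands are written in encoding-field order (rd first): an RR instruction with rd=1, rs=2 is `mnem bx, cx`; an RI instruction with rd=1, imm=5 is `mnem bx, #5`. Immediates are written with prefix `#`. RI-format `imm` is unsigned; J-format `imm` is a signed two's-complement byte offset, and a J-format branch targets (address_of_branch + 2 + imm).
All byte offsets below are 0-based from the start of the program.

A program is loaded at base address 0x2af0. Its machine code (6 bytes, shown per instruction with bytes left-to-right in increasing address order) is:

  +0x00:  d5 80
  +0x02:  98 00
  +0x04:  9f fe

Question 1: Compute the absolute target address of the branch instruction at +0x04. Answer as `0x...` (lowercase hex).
+0x04: 9f fe ⇒ word 0x9ffe (big)
  op=0x9ffe>>11=0x13 ⇒ bne (J)
  [10:0] imm=2046 (s11→-2) = #-2
  target = base 0x2af0 + off 0x04 + 2 + imm -2 = 0x2af4

0x2af4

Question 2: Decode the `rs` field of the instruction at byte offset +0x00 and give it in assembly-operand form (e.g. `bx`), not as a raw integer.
+0x00: d5 80 ⇒ word 0xd580 (big)
  op=0xd580>>11=0x1a ⇒ sub (RR)
  [10:8] rd=5 = di
  [7:5] rs=4 = si

si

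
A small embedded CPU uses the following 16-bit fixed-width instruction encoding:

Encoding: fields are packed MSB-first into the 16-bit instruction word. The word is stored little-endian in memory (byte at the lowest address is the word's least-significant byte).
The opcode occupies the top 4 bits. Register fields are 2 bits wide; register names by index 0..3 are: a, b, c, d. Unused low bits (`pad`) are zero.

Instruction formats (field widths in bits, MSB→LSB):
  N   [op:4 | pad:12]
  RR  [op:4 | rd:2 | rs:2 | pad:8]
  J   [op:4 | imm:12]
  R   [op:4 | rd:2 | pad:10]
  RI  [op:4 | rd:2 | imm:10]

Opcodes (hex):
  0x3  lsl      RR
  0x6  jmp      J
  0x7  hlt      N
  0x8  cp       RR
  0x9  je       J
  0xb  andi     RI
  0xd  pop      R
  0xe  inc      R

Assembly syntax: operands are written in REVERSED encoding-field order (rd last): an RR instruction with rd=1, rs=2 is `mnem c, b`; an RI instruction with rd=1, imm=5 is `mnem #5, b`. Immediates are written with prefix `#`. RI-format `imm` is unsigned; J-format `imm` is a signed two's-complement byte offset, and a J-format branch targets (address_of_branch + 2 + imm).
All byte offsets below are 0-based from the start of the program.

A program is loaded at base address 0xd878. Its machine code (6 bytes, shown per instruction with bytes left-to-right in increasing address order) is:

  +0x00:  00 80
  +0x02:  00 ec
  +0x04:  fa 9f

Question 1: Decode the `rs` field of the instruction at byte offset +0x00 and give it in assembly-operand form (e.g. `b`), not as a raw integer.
a

off 0x00: read 00 80 as little → 0x8000
  opcode bits[15:12]=0x8: cp/RR
  rd: (w>>10)&0x3=0x0 → a
  rs: (w>>8)&0x3=0x0 → a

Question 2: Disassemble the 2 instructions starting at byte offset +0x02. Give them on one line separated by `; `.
inc d; je #-6

@+02  little-endian(00 ec) = 0xec00
  op=0xec00>>12=0xe ⇒ inc (R)
  rd@[11:10]=0x3 ⇒ d
@+04  little-endian(fa 9f) = 0x9ffa
  op=0x9ffa>>12=0x9 ⇒ je (J)
  imm@[11:0]=0xffa (s12→-6) ⇒ #-6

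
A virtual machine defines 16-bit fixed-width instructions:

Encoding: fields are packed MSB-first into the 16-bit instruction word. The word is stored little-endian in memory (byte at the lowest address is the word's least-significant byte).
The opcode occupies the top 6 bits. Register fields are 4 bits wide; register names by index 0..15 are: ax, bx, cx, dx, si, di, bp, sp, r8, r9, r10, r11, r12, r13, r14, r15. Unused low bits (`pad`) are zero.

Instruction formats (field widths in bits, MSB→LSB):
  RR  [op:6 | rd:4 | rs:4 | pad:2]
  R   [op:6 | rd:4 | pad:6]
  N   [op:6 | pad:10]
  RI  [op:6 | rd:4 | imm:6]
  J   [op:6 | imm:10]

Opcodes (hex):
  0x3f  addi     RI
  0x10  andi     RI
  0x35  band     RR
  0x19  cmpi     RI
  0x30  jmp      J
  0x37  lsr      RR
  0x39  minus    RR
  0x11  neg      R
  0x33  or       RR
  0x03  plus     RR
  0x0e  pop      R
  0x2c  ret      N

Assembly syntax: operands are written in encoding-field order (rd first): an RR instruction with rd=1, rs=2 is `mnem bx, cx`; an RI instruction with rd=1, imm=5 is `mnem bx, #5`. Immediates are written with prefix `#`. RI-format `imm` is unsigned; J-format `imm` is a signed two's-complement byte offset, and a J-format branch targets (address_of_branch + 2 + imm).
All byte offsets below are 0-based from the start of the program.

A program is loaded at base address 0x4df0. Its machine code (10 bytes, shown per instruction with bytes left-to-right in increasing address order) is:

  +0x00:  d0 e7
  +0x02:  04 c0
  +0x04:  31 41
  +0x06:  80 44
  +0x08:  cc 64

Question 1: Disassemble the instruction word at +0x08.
+0x08: cc 64 ⇒ word 0x64cc (little)
  top 6b → 0x19 → cmpi [RI]
  rd@[9:6]=0x3 ⇒ dx
  imm@[5:0]=0xc ⇒ #12

cmpi dx, #12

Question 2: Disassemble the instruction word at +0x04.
andi si, #49

[04] 31 41 → 0x4131
  top 6b → 0x10 → andi [RI]
  [9:6] rd=4 = si
  [5:0] imm=49 = #49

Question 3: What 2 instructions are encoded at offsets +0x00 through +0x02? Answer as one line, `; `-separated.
minus r15, si; jmp #4

off 0x00: read d0 e7 as little → 0xe7d0
  op=0xe7d0>>10=0x39 ⇒ minus (RR)
  rd: (w>>6)&0xf=0xf → r15
  rs: (w>>2)&0xf=0x4 → si
off 0x02: read 04 c0 as little → 0xc004
  op=0xc004>>10=0x30 ⇒ jmp (J)
  imm: (w>>0)&0x3ff=0x4 → #4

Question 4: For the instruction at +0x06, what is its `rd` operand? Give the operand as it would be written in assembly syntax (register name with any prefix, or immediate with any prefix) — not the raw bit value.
cx

off 0x06: read 80 44 as little → 0x4480
  opcode bits[15:10]=0x11: neg/R
  [9:6] rd=2 = cx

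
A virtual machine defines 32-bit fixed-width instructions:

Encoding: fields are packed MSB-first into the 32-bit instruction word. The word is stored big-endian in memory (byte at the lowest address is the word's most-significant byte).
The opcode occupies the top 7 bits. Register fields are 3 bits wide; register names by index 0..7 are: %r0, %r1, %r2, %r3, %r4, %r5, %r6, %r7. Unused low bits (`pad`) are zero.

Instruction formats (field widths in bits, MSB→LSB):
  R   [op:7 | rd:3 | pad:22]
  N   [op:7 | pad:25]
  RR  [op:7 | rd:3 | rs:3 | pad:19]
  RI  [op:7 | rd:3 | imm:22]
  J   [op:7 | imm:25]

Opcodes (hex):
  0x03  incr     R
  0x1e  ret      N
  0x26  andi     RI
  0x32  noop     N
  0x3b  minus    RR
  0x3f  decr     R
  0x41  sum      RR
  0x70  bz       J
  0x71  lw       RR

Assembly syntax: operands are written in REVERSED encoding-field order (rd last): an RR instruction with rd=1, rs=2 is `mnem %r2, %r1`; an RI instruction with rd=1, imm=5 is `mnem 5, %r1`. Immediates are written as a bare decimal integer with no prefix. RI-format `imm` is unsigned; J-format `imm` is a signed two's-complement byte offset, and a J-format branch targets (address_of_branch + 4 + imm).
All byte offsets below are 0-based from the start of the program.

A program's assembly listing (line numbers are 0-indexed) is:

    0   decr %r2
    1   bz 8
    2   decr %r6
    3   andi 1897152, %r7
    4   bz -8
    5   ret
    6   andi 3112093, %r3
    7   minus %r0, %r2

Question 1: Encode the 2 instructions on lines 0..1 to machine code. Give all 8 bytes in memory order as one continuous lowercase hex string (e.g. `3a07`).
0. decr fields op=0x3f:7|rd=2:3|pad=0:22 → word 7e800000h → 7e 80 00 00
1. bz fields op=0x70:7|imm=8:25 → word e0000008h → e0 00 00 08

7e800000e0000008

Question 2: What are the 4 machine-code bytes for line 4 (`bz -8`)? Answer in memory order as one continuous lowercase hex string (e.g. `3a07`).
line 4 (bz): pack op=0x70:7|imm=-8:25 = 0xe1fffff8; big→ e1 ff ff f8

e1fffff8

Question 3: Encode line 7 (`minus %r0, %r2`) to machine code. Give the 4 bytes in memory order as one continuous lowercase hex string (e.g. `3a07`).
76800000

line 7 (minus): pack op=0x3b:7|rd=2:3|rs=0:3|pad=0:19 = 0x76800000; big→ 76 80 00 00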